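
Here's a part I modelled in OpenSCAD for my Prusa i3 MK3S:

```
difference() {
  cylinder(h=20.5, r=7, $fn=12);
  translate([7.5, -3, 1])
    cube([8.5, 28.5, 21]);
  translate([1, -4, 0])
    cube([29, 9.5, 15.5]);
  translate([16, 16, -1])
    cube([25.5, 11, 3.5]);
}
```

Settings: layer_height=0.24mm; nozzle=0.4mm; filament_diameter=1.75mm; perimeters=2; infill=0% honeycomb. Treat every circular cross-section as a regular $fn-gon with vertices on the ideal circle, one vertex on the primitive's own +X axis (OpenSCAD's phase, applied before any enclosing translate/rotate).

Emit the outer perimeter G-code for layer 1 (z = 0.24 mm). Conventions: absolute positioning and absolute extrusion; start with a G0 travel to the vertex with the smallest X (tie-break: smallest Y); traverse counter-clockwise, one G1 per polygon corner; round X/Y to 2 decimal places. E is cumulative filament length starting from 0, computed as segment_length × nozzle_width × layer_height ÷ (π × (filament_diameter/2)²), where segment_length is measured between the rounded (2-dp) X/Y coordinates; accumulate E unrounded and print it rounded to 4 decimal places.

G0 X-7.00 Y0.00 Z0.24
G1 X-6.06 Y-3.50 E0.1446
G1 X-3.50 Y-6.06 E0.2891
G1 X0.00 Y-7.00 E0.4338
G1 X3.50 Y-6.06 E0.5784
G1 X5.56 Y-4.00 E0.6947
G1 X1.00 Y-4.00 E0.8767
G1 X1.00 Y5.50 E1.2559
G1 X4.06 Y5.50 E1.3780
G1 X3.50 Y6.06 E1.4096
G1 X0.00 Y7.00 E1.5542
G1 X-3.50 Y6.06 E1.6989
G1 X-6.06 Y3.50 E1.8434
G1 X-7.00 Y0.00 E1.9880

At z = 0.24 mm: the r=7 cylinder contributes a regular 12-gon of circumradius 7; the cube at (7.5, -3) does not reach this height (z outside [1, 22]); the 29×9.5 cube at (1, -4) contributes its full rectangle; the cube at (16, 16) (footprint 25.5×11) is included at this height; After the difference (first − rest): starting from the r=7 cylinder, the 29×9.5 cube at (1, -4) partially overlaps it — only the 49.25 mm² overlap (of its 275.50 mm²) is removed, clipping the outline; the 25.5×11 cube at (16, 16) misses the remaining region (no effect) — 1 connected region. The outline is a single polygon with 13 vertices. Extrusion per mm of travel: 0.4 × 0.24 / (π × 0.875²) = 0.039912. Accumulating E over each segment gives final E = 1.9880.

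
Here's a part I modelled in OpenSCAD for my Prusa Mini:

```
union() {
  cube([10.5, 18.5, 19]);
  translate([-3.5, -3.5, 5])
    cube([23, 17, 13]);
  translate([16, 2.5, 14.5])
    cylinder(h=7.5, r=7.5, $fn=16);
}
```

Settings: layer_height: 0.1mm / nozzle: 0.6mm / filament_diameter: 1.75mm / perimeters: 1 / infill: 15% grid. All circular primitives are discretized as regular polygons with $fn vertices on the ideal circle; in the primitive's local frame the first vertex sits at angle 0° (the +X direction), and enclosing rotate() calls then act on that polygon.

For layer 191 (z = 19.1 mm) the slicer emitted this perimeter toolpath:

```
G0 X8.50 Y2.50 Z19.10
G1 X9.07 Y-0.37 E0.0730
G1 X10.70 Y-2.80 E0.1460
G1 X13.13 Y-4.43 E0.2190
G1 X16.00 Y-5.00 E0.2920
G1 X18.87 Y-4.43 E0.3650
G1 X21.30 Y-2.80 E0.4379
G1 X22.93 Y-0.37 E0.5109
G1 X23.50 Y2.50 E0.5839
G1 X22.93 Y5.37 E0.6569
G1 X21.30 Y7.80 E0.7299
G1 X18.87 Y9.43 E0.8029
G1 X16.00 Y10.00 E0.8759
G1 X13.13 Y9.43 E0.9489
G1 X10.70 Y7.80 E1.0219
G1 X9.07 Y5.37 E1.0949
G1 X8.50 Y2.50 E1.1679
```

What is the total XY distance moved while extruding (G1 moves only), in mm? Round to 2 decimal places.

46.82 mm

Sum the Euclidean lengths of each G1 segment: total = 46.82 mm.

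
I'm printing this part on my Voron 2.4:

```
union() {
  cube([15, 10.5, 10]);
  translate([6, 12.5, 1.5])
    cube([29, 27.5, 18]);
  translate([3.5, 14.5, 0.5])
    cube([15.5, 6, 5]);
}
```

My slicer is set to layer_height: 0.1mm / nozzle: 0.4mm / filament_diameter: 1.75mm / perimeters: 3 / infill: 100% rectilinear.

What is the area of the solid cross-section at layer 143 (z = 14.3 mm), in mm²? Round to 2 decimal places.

797.50 mm²

At z = 14.3 mm: the cube is absent (z outside [0, 10]); the 29×27.5 cube at (6, 12.5) contributes its full rectangle (area 797.50 mm²); the cube at (3.5, 14.5) is not intersected at this z (z outside [0.5, 5.5]); Combining (union): only the 29×27.5 cube at (6, 12.5) is present, so the union is just that shape — area = 797.50 mm². Overall, the cross-section is a single solid region. Net area = 797.50 mm².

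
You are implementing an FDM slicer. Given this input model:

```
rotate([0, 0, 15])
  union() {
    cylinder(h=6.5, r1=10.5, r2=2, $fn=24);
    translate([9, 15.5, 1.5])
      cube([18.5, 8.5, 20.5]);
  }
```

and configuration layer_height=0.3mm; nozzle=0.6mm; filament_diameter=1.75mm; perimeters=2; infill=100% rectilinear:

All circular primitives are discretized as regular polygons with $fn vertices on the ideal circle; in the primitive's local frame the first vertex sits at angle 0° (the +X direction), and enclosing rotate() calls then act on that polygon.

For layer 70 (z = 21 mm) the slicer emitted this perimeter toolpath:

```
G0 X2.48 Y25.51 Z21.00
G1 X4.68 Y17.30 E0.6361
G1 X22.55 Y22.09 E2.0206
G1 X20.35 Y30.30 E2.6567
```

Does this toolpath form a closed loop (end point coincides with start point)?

Start point (G0): (2.48, 25.51). End point (last G1): the path does not return to the start — open.

no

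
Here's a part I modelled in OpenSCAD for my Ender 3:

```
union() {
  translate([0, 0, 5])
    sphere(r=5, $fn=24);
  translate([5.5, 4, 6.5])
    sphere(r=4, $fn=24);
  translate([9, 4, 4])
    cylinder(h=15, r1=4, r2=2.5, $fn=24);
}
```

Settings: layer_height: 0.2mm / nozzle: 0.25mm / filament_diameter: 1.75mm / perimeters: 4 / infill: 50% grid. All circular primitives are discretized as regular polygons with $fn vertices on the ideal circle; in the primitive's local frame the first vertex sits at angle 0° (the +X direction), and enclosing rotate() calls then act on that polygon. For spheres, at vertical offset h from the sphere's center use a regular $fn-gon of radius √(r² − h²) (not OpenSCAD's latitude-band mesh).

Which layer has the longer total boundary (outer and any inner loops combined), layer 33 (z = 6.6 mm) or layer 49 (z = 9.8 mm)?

layer 33 (z = 6.6 mm)

Layer 33 (z = 6.6): the r=5 sphere contributes a regular 24-gon of circumradius √(5²−1.6²) = 4.737 (perimeter = 2·24·4.737·sin(180°/24) = 29.68 mm); the r=4 sphere at (5.5, 4) slices to a regular 24-gon of circumradius 3.999 (√(r²−h²) with h=0.1 from center) (perimeter = 2·24·3.999·sin(180°/24) = 25.05 mm); the cone at (9, 4): at t=0.173 of its height the radius interpolates to r₁+(r₂−r₁)t = 3.740, giving a regular 24-gon of that circumradius (perimeter = 2·24·3.740·sin(180°/24) = 23.43 mm); Taking the union: the regions partially overlap (shared area 27.42 mm²), so the edge portions inside another operand are dropped and the merged outline is re-measured after clipping — boundary = 49.58 mm. So its perimeter = 49.58 mm. Layer 49 (z = 9.8): the r=5 sphere contributes a regular 24-gon of circumradius √(5²−4.8²) = 1.400 (perimeter = 2·24·1.400·sin(180°/24) = 8.77 mm); the r=4 sphere at (5.5, 4) contributes a regular 24-gon of circumradius √(4²−3.3²) = 2.261 (perimeter = 2·24·2.261·sin(180°/24) = 14.16 mm); the cone at (9, 4) (r1=4→r2=2.5) has section circumradius 3.420 here — a regular 24-gon (perimeter = 2·24·3.420·sin(180°/24) = 21.43 mm); Taking the union: the regions partially overlap (shared area 6.39 mm²), so the edge portions inside another operand are dropped and the merged outline is re-measured after clipping — boundary = 34.47 mm. So its perimeter = 34.47 mm. Layer 33 is larger (49.58 vs 34.47 mm).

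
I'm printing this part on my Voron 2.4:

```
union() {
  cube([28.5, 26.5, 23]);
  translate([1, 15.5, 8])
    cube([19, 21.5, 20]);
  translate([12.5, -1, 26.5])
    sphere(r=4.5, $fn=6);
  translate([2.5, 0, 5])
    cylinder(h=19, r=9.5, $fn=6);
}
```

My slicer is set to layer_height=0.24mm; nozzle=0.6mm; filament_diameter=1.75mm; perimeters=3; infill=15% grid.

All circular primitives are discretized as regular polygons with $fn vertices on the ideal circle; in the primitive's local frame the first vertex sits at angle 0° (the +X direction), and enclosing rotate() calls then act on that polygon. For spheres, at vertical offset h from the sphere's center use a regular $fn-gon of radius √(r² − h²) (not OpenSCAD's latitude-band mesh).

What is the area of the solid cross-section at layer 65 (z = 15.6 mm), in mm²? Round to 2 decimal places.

1110.04 mm²

At z = 15.6 mm: the cube (footprint 28.5×26.5) is included at this height (area 755.25 mm²); the cube at (1, 15.5) (footprint 19×21.5) is included at this height (area 408.50 mm²); the sphere at (12.5, -1) is absent (|z−center|=10.900 > r=4.5); the cylinder at (2.5, 0): section is a regular 6-gon, circumradius r=9.5 (area = (6/2)·9.500²·sin(360°/6) = 234.48 mm²); Combining (union): the regions partially overlap — summed areas 1398.23 mm² minus the doubly-counted overlap 288.19 mm² gives 1110.04 mm² — area = 1110.04 mm². Overall, the cross-section is a single solid region. Net area = 1110.04 mm².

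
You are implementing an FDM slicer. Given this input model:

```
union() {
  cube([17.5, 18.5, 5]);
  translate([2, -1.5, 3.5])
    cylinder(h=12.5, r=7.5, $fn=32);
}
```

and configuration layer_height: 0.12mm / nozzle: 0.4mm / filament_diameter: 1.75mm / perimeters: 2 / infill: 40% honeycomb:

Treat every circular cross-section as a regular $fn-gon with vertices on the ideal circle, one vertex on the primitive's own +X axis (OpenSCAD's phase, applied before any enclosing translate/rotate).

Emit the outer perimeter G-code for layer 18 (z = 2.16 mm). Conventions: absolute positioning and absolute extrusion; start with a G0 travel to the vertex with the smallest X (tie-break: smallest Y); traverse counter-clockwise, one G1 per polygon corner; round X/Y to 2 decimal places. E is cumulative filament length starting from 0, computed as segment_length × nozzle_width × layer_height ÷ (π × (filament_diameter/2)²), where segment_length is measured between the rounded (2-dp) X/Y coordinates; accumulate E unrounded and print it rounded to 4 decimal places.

At z = 2.16 mm: the 17.5×18.5 cube contributes its full rectangle; the cylinder at (2, -1.5) is not intersected at this z (z outside [3.5, 16]); Combining (union): only the 17.5×18.5 cube is present, so the union is just that shape — 1 connected region. The outline is a single polygon with 4 vertices. Extrusion per mm of travel: 0.4 × 0.12 / (π × 0.875²) = 0.019956. Accumulating E over each segment gives final E = 1.4368.

G0 X0.00 Y0.00 Z2.16
G1 X17.50 Y0.00 E0.3492
G1 X17.50 Y18.50 E0.7184
G1 X0.00 Y18.50 E1.0677
G1 X0.00 Y0.00 E1.4368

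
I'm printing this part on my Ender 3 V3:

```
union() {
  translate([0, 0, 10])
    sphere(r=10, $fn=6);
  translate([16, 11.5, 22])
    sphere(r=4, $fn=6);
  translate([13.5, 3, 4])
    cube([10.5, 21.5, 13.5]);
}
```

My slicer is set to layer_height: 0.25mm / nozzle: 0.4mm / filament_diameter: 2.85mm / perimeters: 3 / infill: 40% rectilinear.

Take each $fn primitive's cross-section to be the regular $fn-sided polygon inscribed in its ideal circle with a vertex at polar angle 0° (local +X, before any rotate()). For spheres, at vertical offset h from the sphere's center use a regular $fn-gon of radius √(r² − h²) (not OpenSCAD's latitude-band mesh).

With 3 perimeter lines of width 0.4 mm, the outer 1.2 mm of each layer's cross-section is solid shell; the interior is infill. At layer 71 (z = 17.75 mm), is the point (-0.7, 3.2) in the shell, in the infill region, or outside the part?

At z = 17.75 mm: the sphere: section is a regular 6-gon, circumradius = √(r²−h²) = √(10²−7.75²) = 6.320; the sphere at (16, 11.5) is absent (|z−center|=4.250 > r=4); the cube at (13.5, 3) is absent (z outside [4, 17.5]); Taking the union: only the r=10 sphere is present, so the union is just that shape — 1 connected region. Overall, the cross-section is a single solid region. The nearest boundary edge runs (3.16, 5.47)→(-3.16, 5.47); distance from the point to it = 2.27 mm. The point is inside the cross-section and 2.27 mm from the nearest boundary — more than the 1.2 mm shell width (3 × 0.4), so it's in the infill interior.

infill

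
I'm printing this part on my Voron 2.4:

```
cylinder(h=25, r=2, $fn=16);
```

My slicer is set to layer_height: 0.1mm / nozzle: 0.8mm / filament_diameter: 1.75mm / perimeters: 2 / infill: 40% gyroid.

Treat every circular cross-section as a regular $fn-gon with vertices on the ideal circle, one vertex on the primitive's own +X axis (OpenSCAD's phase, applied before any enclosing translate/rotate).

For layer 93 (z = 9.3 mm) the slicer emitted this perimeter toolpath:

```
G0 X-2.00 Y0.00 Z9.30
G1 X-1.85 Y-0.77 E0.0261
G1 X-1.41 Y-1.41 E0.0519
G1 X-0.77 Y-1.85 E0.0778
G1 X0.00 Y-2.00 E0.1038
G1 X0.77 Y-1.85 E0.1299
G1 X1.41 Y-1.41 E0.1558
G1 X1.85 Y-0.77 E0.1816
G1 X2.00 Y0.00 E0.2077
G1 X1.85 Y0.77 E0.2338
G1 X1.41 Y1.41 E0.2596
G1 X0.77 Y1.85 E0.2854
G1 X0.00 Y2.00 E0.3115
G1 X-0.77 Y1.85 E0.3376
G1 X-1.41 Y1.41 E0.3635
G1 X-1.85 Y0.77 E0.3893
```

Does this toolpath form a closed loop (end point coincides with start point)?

Start point (G0): (-2.00, 0.00). End point (last G1): the path does not return to the start — open.

no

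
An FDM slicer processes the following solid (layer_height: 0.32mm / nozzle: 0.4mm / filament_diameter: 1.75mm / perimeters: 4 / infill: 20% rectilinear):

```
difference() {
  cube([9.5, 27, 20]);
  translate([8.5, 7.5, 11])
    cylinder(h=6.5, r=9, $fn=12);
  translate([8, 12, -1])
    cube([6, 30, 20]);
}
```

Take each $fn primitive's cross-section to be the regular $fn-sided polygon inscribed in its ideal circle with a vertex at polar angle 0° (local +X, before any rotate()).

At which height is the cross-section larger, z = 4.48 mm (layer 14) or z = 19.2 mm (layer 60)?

layer 60 (z = 19.2 mm)

Layer 14 (z = 4.48): the cube (footprint 9.5×27) is included at this height (area 256.50 mm²); the cylinder at (8.5, 7.5) does not reach this height (z outside [11, 17.5]); the cube at (8, 12) (footprint 6×30) is included at this height (area 180.00 mm²); After the difference (first − rest): starting from the 9.5×27 cube (256.50 mm²), the 6×30 cube at (8, 12) partially overlaps it — only the 22.50 mm² overlap (of its 180.00 mm²) is removed, clipping the outline — area = 234.00 mm². So its area = 234.00 mm². Layer 60 (z = 19.2): the 9.5×27 cube contributes its full rectangle (area 256.50 mm²); the cylinder at (8.5, 7.5) is not intersected at this z (z outside [11, 17.5]); the cube at (8, 12) is not intersected at this z (z outside [-1, 19]); Taking the first minus the rest: none of the subtracted shapes is present at this height, so the 9.5×27 cube is unchanged — area = 256.50 mm². So its area = 256.50 mm². Layer 60 is larger (256.50 vs 234.00 mm²).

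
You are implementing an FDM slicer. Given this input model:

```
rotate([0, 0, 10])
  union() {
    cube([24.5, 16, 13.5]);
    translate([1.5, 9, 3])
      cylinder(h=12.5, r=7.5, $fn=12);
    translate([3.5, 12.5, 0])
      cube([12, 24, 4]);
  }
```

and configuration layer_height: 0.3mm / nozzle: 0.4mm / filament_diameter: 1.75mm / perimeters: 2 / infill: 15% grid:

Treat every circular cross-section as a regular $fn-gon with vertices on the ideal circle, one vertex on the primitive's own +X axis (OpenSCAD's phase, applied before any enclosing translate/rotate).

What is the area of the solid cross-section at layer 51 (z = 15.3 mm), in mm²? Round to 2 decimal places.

At z = 15.3 mm: the cube is absent (z outside [0, 13.5]); the cylinder at (1.5, 9): section is a regular 12-gon, circumradius r=7.5 (area = (12/2)·7.500²·sin(360°/12) = 168.75 mm²); the cube at (3.5, 12.5) does not reach this height (z outside [0, 4]); Merging all regions: only the r=7.5 cylinder at (1.5, 9) is present, so the union is just that shape — area = 168.75 mm²; (rotated 10° about Z; rotation is an isometry so areas/perimeters/island counts are preserved). Overall, the cross-section is a single solid region. Net area = 168.75 mm².

168.75 mm²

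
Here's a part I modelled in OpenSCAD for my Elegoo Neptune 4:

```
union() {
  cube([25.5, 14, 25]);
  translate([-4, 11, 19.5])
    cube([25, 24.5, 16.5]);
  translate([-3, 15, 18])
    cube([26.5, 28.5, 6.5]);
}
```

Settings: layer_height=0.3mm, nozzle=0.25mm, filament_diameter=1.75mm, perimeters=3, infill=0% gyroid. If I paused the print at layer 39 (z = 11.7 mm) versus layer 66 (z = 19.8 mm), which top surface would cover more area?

layer 66 (z = 19.8 mm)

Layer 39 (z = 11.7): the cube is present — its section is the full 25.5×14 rectangle (area 357.00 mm²); the cube at (-4, 11) does not reach this height (z outside [19.5, 36]); the cube at (-3, 15) is absent (z outside [18, 24.5]); Merging all regions: only the 25.5×14 cube is present, so the union is just that shape — area = 357.00 mm². So its area = 357.00 mm². Layer 66 (z = 19.8): the 25.5×14 cube contributes its full rectangle (area 357.00 mm²); the cube at (-4, 11) (footprint 25×24.5) is included at this height (area 612.50 mm²); the 26.5×28.5 cube at (-3, 15) contributes its full rectangle (area 755.25 mm²); Taking the union: the regions partially overlap — summed areas 1724.75 mm² minus the doubly-counted overlap 555.00 mm² gives 1169.75 mm² — area = 1169.75 mm². So its area = 1169.75 mm². Layer 66 is larger (1169.75 vs 357.00 mm²).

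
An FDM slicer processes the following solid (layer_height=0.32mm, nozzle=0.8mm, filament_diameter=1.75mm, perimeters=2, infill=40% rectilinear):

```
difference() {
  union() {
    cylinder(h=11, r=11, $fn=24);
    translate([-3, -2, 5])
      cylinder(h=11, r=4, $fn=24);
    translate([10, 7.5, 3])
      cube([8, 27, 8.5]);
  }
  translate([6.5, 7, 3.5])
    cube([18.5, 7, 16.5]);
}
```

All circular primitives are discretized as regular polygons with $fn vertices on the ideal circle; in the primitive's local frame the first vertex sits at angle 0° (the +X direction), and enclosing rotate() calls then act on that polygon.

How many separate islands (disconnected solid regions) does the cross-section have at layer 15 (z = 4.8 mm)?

2

At z = 4.8 mm: the cylinder: section is a regular 24-gon, circumradius r=11; the cylinder at (-3, -2) is absent (z outside [5, 16]); the cube at (10, 7.5) is present — its section is the full 8×27 rectangle; Taking the union: the 2 present regions are separate (no shared area or edge), so areas and boundary lengths simply add and each stays a separate island — 2 connected regions; the 18.5×7 cube at (6.5, 7) contributes its full rectangle; After the difference (first − rest): starting from the result so far, the 18.5×7 cube at (6.5, 7) partially overlaps it — only the 53.85 mm² overlap (of its 129.50 mm²) is removed, clipping the outline — 2 connected regions. Overall, the cross-section has 2 separate islands. Island count = 2.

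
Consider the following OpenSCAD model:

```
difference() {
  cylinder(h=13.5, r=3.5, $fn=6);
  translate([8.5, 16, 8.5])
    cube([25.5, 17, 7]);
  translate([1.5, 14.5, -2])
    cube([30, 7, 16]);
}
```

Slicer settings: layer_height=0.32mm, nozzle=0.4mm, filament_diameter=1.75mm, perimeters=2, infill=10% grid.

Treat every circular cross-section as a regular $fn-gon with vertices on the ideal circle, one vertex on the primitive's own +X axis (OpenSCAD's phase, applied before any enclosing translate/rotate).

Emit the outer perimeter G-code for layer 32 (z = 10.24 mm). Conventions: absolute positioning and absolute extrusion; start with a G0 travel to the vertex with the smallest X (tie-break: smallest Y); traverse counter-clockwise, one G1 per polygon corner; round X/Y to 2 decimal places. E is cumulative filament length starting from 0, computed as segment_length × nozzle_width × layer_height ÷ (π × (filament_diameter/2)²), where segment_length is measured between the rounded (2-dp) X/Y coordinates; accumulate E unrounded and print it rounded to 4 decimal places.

At z = 10.24 mm: the cylinder: section is a regular 6-gon, circumradius r=3.5; the cube at (8.5, 16) (footprint 25.5×17) is included at this height; the cube at (1.5, 14.5) (footprint 30×7) is included at this height; Taking the first minus the rest: starting from the r=3.5 cylinder, the 25.5×17 cube at (8.5, 16) misses the remaining region (no effect); the 30×7 cube at (1.5, 14.5) misses the remaining region (no effect) — 1 connected region. The outline is a single polygon with 6 vertices. Extrusion per mm of travel: 0.4 × 0.32 / (π × 0.875²) = 0.053216. Accumulating E over each segment gives final E = 1.1173.

G0 X-3.50 Y0.00 Z10.24
G1 X-1.75 Y-3.03 E0.1862
G1 X1.75 Y-3.03 E0.3725
G1 X3.50 Y0.00 E0.5587
G1 X1.75 Y3.03 E0.7449
G1 X-1.75 Y3.03 E0.9311
G1 X-3.50 Y0.00 E1.1173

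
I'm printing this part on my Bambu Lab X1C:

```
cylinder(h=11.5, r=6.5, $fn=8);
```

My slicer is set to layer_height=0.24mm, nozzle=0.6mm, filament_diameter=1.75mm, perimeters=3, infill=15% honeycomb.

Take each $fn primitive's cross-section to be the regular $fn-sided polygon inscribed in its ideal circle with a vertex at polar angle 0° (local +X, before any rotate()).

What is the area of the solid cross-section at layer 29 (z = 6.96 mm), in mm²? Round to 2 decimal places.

At z = 6.96 mm: the r=6.5 cylinder gives a regular 8-gon of circumradius 6.5 (constant along its height) (area = (8/2)·6.500²·sin(360°/8) = 119.50 mm²). Overall, the cross-section is a single solid region. Net area = 119.50 mm².

119.50 mm²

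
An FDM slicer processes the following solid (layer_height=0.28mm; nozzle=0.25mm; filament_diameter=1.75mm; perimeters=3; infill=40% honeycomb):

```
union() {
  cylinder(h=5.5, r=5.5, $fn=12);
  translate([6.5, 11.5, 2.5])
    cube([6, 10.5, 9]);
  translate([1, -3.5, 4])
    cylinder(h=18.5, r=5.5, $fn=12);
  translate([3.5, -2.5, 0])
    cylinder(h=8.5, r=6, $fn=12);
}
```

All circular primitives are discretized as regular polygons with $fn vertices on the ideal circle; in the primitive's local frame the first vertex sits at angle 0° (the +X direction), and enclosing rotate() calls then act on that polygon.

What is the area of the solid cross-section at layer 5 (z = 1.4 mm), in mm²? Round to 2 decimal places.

146.83 mm²

At z = 1.4 mm: the cylinder: section is a regular 12-gon, circumradius r=5.5 (area = (12/2)·5.500²·sin(360°/12) = 90.75 mm²); the cube at (6.5, 11.5) is absent (z outside [2.5, 11.5]); the cylinder at (1, -3.5) does not reach this height (z outside [4, 22.5]); the r=6 cylinder at (3.5, -2.5) contributes a regular 12-gon of circumradius 6 (area = (12/2)·6.000²·sin(360°/12) = 108.00 mm²); Merging all regions: the regions partially overlap — summed areas 198.75 mm² minus the doubly-counted overlap 51.92 mm² gives 146.83 mm² — area = 146.83 mm². Overall, the cross-section is a single solid region. Net area = 146.83 mm².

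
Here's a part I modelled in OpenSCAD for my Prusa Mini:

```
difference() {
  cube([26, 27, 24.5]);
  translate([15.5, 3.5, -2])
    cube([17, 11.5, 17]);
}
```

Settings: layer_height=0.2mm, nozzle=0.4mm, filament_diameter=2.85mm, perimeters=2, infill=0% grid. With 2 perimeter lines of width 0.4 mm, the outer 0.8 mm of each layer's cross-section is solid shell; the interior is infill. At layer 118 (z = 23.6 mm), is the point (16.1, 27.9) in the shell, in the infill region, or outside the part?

outside

At z = 23.6 mm: the 26×27 cube contributes its full rectangle; the cube at (15.5, 3.5) does not reach this height (z outside [-2, 15]); Taking the first minus the rest: none of the subtracted shapes is present at this height, so the 26×27 cube is unchanged — 1 connected region. Overall, the cross-section is a single solid region. The nearest boundary edge runs (26.00, 27.00)→(0.00, 27.00); distance from the point to it = 0.90 mm. The point is not inside any of the regions above, so it lies outside the cross-section (0.90 mm from the nearest boundary).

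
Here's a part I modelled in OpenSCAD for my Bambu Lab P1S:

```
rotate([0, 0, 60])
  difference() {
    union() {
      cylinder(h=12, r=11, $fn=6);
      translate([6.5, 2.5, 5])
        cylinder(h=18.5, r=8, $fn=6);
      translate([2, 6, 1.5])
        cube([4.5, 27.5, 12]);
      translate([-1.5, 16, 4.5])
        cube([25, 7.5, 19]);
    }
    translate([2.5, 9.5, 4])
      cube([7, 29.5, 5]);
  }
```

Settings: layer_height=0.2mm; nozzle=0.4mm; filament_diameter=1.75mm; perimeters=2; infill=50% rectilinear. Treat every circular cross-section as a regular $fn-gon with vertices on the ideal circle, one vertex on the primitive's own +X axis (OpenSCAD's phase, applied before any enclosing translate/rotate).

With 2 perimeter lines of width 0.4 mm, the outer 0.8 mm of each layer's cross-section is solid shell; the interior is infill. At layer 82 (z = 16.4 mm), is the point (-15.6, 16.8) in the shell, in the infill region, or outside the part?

infill

At z = 16.4 mm: the cylinder does not reach this height (z outside [0, 12]); the cylinder at (6.5, 2.5): section is a regular 6-gon, circumradius r=8; the cube at (2, 6) is absent (z outside [1.5, 13.5]); the 25×7.5 cube at (-1.5, 16) contributes its full rectangle; Taking the union: the 2 present regions are separate (no shared area or edge), so areas and boundary lengths simply add and each stays a separate island — 2 connected regions; the cube at (2.5, 9.5) is absent (z outside [4, 9]); Taking the first minus the rest: none of the subtracted shapes is present at this height, so the result so far is unchanged — 2 connected regions; (rotated 60° about Z; rotation is an isometry so areas/perimeters/island counts are preserved). Overall, the cross-section has 2 separate islands. Undo the 60° rotation: the query point maps to (6.749, 21.910) in the un-rotated model frame. The nearest boundary edge runs (-1.50, 23.50)→(23.50, 23.50); distance from the point to it = 1.59 mm. (Shell/infill is judged within the island containing the point — the largest one.) The point is inside the cross-section and 1.59 mm from the nearest boundary — more than the 0.8 mm shell width (2 × 0.4), so it's in the infill interior.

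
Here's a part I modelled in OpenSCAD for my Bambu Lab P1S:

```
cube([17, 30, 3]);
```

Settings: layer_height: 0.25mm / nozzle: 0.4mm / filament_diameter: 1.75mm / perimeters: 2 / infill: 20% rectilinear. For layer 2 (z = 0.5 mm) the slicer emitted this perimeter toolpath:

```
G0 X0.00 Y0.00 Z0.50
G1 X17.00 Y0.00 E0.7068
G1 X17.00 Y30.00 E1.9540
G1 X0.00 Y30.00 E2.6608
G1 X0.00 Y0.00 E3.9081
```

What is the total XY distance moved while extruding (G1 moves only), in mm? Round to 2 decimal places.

94.00 mm

Sum the Euclidean lengths of each G1 segment: total = 94.00 mm.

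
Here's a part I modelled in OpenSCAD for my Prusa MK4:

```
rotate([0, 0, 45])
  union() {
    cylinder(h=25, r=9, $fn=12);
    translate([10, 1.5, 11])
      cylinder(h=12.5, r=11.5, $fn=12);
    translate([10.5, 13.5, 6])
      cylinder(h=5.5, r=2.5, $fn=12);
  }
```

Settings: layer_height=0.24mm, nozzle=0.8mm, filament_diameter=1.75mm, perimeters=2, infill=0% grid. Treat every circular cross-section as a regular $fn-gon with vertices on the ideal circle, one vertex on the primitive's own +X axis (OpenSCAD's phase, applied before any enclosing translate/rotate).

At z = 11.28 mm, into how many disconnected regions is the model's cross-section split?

1

At z = 11.28 mm: the r=9 cylinder gives a regular 12-gon of circumradius 9 (constant along its height); the r=11.5 cylinder at (10, 1.5) contributes a regular 12-gon of circumradius 11.5; the r=2.5 cylinder at (10.5, 13.5) contributes a regular 12-gon of circumradius 2.5; Merging all regions: the regions partially overlap (shared area 125.06 mm²), so overlapping operands fuse into one piece — 1 connected region; (rotated 45° about Z; rotation is an isometry so areas/perimeters/island counts are preserved). The result has 1 disconnected region.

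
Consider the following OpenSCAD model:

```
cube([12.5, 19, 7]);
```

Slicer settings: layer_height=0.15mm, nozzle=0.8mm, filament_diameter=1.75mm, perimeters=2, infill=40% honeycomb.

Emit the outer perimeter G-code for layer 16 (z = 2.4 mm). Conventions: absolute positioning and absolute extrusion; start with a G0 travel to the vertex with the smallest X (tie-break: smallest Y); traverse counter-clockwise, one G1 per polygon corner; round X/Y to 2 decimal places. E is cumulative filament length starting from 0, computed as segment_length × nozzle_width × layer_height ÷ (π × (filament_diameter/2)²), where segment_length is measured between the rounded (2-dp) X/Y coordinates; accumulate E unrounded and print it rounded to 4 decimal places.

G0 X0.00 Y0.00 Z2.40
G1 X12.50 Y0.00 E0.6236
G1 X12.50 Y19.00 E1.5715
G1 X0.00 Y19.00 E2.1952
G1 X0.00 Y0.00 E3.1431

At z = 2.4 mm: the 12.5×19 cube contributes its full rectangle. The outline is a single polygon with 4 vertices. Extrusion per mm of travel: 0.8 × 0.15 / (π × 0.875²) = 0.049890. Accumulating E over each segment gives final E = 3.1431.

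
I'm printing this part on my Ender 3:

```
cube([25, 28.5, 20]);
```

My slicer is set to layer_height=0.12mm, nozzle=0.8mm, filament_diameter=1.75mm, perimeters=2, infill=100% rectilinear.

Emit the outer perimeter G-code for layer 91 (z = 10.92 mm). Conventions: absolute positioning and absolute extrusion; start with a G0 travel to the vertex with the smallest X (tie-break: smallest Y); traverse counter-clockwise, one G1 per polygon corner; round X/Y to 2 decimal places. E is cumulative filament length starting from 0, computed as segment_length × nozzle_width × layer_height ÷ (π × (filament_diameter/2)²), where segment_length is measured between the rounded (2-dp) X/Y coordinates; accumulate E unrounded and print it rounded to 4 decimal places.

G0 X0.00 Y0.00 Z10.92
G1 X25.00 Y0.00 E0.9978
G1 X25.00 Y28.50 E2.1353
G1 X0.00 Y28.50 E3.1331
G1 X0.00 Y0.00 E4.2706

At z = 10.92 mm: the 25×28.5 cube contributes its full rectangle. The outline is a single polygon with 4 vertices. Extrusion per mm of travel: 0.8 × 0.12 / (π × 0.875²) = 0.039912. Accumulating E over each segment gives final E = 4.2706.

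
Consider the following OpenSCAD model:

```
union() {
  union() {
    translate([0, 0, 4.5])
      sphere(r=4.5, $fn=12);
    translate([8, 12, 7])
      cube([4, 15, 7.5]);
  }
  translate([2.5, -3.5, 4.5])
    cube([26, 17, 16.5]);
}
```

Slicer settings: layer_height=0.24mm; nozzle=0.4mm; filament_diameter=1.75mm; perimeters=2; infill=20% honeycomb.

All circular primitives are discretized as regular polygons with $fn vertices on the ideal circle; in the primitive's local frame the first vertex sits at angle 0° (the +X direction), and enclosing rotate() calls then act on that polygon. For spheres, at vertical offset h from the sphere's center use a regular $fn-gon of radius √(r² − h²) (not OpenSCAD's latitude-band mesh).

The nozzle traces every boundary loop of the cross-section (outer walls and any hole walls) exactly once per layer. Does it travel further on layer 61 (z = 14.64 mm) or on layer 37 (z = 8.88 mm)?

layer 37 (z = 8.88 mm)

Layer 61 (z = 14.64): the sphere is absent (|z−center|=10.140 > r=4.5); the cube at (8, 12) is not intersected at this z (z outside [7, 14.5]); Taking the union: nothing is present at this height; the cube at (2.5, -3.5) (footprint 26×17) is included at this height (perimeter 86.00 mm); Taking the union: only the 26×17 cube at (2.5, -3.5) is present, so the union is just that shape — boundary = 86.00 mm. So its perimeter = 86.00 mm. Layer 37 (z = 8.88): the r=4.5 sphere contributes a regular 12-gon of circumradius √(4.5²−4.38²) = 1.032 (perimeter = 2·12·1.032·sin(180°/12) = 6.41 mm); the cube at (8, 12) (footprint 4×15) is included at this height (perimeter 38.00 mm); Combining (union): the 2 present regions are separate (no shared area or edge), so areas and boundary lengths simply add and each stays a separate island — boundary = 44.41 mm; the cube at (2.5, -3.5) is present — its section is the full 26×17 rectangle (perimeter 86.00 mm); Merging all regions: the regions partially overlap (shared area 6.00 mm²), so the edge portions inside another operand are dropped and the merged outline is re-measured after clipping — boundary = 119.41 mm. So its perimeter = 119.41 mm. Layer 37 is larger (119.41 vs 86.00 mm).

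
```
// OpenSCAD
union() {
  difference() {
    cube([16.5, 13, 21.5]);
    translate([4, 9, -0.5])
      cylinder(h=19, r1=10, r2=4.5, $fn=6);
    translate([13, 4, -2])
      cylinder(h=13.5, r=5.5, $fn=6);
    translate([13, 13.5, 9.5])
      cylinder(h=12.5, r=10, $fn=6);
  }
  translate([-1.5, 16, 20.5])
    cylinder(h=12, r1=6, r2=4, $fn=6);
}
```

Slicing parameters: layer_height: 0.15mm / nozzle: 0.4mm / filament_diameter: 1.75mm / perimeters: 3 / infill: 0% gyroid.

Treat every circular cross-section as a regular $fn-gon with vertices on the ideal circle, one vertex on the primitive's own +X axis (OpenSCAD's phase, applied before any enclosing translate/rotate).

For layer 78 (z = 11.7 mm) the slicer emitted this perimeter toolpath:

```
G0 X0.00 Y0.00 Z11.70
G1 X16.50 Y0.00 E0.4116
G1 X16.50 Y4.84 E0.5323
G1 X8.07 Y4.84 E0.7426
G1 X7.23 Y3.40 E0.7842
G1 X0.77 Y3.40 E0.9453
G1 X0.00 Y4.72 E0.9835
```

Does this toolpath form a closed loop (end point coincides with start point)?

Start point (G0): (0.00, 0.00). End point (last G1): the path does not return to the start — open.

no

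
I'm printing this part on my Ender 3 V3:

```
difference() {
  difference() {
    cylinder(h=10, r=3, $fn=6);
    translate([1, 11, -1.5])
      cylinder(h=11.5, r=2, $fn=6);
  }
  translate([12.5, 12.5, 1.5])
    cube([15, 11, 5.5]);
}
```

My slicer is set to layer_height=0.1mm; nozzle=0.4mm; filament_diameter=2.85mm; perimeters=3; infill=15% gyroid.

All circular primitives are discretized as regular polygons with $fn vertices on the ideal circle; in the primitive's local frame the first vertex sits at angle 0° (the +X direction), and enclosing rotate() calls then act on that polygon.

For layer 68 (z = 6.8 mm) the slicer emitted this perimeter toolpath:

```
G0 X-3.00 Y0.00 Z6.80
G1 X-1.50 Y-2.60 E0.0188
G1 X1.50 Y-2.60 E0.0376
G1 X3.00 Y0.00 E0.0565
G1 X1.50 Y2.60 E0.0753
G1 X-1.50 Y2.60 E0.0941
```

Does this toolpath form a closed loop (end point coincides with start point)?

Start point (G0): (-3.00, 0.00). End point (last G1): the path does not return to the start — open.

no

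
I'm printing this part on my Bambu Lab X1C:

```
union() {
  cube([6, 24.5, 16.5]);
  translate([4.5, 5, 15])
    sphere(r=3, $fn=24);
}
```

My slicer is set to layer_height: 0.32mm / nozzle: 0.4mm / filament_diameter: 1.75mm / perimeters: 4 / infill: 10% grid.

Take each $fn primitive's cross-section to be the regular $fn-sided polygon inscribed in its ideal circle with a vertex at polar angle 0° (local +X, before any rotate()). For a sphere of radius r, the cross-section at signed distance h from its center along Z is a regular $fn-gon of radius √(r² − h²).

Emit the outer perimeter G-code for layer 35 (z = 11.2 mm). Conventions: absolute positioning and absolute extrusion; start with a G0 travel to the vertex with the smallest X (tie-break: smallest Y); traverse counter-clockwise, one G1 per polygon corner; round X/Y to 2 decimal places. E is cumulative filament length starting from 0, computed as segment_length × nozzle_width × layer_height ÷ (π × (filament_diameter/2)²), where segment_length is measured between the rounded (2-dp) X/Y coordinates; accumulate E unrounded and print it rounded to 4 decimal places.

At z = 11.2 mm: the 6×24.5 cube contributes its full rectangle; the sphere at (4.5, 5) is not intersected at this z (|z−center|=3.800 > r=3); Taking the union: only the 6×24.5 cube is present, so the union is just that shape — 1 connected region. The outline is a single polygon with 4 vertices. Extrusion per mm of travel: 0.4 × 0.32 / (π × 0.875²) = 0.053216. Accumulating E over each segment gives final E = 3.2462.

G0 X0.00 Y0.00 Z11.20
G1 X6.00 Y0.00 E0.3193
G1 X6.00 Y24.50 E1.6231
G1 X0.00 Y24.50 E1.9424
G1 X0.00 Y0.00 E3.2462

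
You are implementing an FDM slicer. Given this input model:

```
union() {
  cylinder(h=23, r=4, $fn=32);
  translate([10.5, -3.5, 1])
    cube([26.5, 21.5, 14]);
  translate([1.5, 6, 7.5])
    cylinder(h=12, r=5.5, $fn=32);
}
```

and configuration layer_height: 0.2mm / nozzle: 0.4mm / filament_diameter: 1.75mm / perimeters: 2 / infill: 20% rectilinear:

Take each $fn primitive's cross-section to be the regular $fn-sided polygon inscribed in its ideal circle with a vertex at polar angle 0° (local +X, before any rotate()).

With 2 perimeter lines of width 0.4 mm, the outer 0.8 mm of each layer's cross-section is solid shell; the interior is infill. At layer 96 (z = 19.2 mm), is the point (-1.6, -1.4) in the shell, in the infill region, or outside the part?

At z = 19.2 mm: the r=4 cylinder gives a regular 32-gon of circumradius 4 (constant along its height); the cube at (10.5, -3.5) is not intersected at this z (z outside [1, 15]); the r=5.5 cylinder at (1.5, 6) contributes a regular 32-gon of circumradius 5.5; Taking the union: the regions partially overlap (shared area 16.00 mm²), so overlapping operands fuse into one piece — 1 connected region. Overall, the cross-section is a single solid region. The nearest boundary edge runs (-2.83, -2.83)→(-3.33, -2.22); distance from the point to it = 1.86 mm. The point is inside the cross-section and 1.86 mm from the nearest boundary — more than the 0.8 mm shell width (2 × 0.4), so it's in the infill interior.

infill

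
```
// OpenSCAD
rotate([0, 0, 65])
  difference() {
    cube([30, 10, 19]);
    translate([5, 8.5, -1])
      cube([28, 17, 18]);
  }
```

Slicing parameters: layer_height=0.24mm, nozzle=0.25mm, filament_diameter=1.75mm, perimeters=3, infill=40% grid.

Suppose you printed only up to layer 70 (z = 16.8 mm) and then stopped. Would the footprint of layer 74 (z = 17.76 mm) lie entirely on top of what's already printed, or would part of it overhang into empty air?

Compare the two slices. At z = 16.8: the cube is present — its section is the full 30×10 rectangle (area 300.00 mm²); the 28×17 cube at (5, 8.5) contributes its full rectangle (area 476.00 mm²); After the difference (first − rest): starting from the 30×10 cube (300.00 mm²), the 28×17 cube at (5, 8.5) partially overlaps it — only the 37.50 mm² overlap (of its 476.00 mm²) is removed, clipping the outline — area = 262.50 mm²; (rotated 65° about Z; rotation is an isometry so areas/perimeters/island counts are preserved). At z = 17.76: the cube (footprint 30×10) is included at this height (area 300.00 mm²); the cube at (5, 8.5) is absent (z outside [-1, 17]); Subtracting the remaining from the first: none of the subtracted shapes is present at this height, so the 30×10 cube is unchanged — area = 300.00 mm²; (rotated 65° about Z; rotation is an isometry so areas/perimeters/island counts are preserved). Checking containment: at z = 17.76 the cross-section extends beyond the z = 16.8 cross-section by about 37.50 mm².

part overhangs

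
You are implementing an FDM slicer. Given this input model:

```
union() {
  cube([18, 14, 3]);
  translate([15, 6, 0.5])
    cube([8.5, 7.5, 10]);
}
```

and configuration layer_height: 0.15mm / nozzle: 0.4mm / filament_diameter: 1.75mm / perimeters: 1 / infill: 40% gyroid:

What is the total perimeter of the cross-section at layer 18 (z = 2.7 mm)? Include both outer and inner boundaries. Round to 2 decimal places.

75.00 mm

At z = 2.7 mm: the cube is present — its section is the full 18×14 rectangle (perimeter 64.00 mm); the 8.5×7.5 cube at (15, 6) contributes its full rectangle (perimeter 32.00 mm); Combining (union): the regions partially overlap (shared area 22.50 mm²), so the edge portions inside another operand are dropped and the merged outline is re-measured after clipping — boundary = 75.00 mm. Overall, the cross-section is a single solid region. Total boundary length (outer) = 75.00 mm.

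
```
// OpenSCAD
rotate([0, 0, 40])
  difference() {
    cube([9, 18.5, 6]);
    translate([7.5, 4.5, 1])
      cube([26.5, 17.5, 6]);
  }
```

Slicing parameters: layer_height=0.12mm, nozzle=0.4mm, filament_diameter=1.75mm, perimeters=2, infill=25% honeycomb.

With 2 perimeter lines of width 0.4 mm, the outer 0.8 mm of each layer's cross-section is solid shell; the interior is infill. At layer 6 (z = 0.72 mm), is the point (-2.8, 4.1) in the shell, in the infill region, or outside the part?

At z = 0.72 mm: the cube is present — its section is the full 9×18.5 rectangle; the cube at (7.5, 4.5) is absent (z outside [1, 7]); Taking the first minus the rest: none of the subtracted shapes is present at this height, so the 9×18.5 cube is unchanged — 1 connected region; (rotated 40° about Z; rotation is an isometry so areas/perimeters/island counts are preserved). Overall, the cross-section is a single solid region. Undo the 40° rotation: the query point maps to (0.491, 4.941) in the un-rotated model frame. The nearest boundary edge runs (0.00, 18.50)→(0.00, 0.00); distance from the point to it = 0.49 mm. The point is inside the cross-section, 0.49 mm from the nearest boundary — within the 0.8 mm shell band (2 × 0.4).

shell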